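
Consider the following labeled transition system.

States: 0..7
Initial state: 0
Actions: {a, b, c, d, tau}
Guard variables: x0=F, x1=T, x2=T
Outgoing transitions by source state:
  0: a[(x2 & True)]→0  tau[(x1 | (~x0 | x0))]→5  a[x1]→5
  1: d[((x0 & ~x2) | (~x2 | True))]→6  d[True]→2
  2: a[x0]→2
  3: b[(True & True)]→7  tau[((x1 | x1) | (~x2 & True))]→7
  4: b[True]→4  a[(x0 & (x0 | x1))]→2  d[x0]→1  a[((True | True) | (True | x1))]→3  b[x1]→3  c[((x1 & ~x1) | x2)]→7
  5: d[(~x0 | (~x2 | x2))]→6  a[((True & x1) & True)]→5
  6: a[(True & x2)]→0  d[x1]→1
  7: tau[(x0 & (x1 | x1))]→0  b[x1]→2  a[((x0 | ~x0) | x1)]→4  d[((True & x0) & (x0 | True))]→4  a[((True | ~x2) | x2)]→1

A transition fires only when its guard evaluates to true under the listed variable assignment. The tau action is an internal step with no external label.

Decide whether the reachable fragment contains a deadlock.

Answer: DEADLOCK at state 2

Working:
R = {0,1,2,5,6}
  0: a→0  a→5  tau→5  [3 exit(s)]
  1: d→2  d→6  [2 exit(s)]
  2: ∅  [deadlock]
  5: a→5  d→6  [2 exit(s)]
  6: a→0  d→1  [2 exit(s)]
Path to 2: a·d·d·d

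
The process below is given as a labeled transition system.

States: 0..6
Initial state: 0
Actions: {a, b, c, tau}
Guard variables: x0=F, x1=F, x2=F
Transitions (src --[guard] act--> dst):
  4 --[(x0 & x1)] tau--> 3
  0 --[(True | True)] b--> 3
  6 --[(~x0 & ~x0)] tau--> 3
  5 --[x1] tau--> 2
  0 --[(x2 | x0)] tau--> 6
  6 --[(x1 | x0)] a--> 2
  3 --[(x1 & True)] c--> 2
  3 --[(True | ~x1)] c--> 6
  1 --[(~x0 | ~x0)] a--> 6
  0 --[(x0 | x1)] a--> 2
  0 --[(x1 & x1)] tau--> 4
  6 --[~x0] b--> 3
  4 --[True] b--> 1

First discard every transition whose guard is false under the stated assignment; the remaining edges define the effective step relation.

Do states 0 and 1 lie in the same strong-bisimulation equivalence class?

Answer: NOT BISIMILAR

Analysis:
Compute ~ classes (split until stable):
  round 0: {{0,1,2,3,4,5,6}}
  round 1: {{0,4},{1},{2,5},{3},{6}}
  round 2: {{0},{1},{2,5},{3},{4},{6}}
stable after 3 split(s): 6 block(s)
0∈{0}, 1∈{1}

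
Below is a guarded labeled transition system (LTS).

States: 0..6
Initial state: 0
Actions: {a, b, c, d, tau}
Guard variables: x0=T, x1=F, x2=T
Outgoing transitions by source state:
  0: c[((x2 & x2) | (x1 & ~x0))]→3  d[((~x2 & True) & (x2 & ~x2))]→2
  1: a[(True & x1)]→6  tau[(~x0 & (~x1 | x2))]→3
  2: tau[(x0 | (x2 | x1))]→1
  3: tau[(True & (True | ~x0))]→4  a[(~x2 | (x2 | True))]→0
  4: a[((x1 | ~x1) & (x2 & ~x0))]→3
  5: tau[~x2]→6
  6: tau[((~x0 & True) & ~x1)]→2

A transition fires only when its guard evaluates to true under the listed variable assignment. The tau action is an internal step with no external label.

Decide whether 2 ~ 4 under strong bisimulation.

Compute ~ classes (split until stable):
  P[0] = {{0,1,2,3,4,5,6}}
  P[1] = {{0},{1,4,5,6},{2},{3}}
4 equivalence class(es) (converged in 2)
2∈{2}, 4∈{1,4,5,6}

Answer: NOT BISIMILAR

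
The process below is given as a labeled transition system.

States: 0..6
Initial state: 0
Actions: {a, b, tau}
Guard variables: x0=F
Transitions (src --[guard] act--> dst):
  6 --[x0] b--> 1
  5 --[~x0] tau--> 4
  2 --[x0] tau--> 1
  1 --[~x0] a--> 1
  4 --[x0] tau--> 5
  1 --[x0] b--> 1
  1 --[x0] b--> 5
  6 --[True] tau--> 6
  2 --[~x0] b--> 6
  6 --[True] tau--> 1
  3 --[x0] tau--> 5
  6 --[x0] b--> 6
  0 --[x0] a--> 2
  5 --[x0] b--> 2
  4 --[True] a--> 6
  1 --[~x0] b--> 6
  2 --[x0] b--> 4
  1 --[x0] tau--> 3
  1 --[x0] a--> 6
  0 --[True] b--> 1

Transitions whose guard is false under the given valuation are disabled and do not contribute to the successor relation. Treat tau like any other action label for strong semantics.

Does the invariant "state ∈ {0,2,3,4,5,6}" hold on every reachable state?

Safe = {0,2,3,4,5,6}
Reachable = {0,1,6}
  0: safe
  1: outside
  6: safe
reach 1 via b — violates

Answer: INVARIANT VIOLATED at state 1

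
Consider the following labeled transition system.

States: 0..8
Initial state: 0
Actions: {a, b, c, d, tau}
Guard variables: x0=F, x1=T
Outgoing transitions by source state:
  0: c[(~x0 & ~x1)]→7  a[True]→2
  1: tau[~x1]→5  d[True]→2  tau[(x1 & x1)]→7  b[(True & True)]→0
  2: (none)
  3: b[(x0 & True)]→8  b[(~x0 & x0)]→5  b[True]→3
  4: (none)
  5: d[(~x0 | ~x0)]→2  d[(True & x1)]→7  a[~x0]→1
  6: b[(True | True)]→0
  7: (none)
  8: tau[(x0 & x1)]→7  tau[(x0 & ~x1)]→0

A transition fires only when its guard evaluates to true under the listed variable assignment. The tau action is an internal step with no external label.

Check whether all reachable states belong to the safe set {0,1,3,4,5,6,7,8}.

Answer: INVARIANT VIOLATED at state 2

Trace:
Allowed set {0,1,3,4,5,6,7,8}
R = {0,2}
  0: ok
  2: outside
reach 2 via a — violates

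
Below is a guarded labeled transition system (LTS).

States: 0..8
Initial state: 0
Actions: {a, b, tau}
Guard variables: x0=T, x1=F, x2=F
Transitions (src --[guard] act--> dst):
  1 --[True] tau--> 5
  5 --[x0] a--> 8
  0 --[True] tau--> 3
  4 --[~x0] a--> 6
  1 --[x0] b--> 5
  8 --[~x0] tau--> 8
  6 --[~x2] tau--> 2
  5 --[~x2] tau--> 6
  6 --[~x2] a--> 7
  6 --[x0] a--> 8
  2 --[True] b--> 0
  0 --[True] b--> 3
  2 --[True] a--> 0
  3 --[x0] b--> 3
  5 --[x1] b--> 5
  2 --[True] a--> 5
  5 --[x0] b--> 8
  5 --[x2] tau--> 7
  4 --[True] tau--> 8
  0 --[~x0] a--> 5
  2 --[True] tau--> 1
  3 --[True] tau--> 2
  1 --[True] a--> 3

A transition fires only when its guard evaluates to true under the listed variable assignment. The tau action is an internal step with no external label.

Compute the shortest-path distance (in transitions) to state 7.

Answer: 5

Working:
Breadth-first toward 7:
  Layer 0: {0}
  Layer 1: {3}
  Layer 2: {2}
  Layer 3: {1,5}
  Layer 4: {6,8}
  Layer 5: {7}
first hit 7 at d=5 via b·tau·a·tau·a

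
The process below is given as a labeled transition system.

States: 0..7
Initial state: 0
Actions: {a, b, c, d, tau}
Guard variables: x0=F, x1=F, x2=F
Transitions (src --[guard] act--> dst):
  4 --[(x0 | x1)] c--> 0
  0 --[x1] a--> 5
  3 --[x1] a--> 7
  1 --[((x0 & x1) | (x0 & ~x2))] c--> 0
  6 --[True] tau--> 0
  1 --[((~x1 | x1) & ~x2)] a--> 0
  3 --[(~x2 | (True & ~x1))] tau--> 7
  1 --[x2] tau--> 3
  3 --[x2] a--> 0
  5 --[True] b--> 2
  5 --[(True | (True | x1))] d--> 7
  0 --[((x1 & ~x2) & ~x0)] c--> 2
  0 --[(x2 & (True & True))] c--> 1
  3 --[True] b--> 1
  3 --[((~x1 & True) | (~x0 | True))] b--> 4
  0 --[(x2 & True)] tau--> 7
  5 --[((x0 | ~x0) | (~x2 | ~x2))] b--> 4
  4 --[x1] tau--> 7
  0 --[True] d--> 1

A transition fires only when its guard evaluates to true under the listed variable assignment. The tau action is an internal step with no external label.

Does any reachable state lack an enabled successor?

R = {0,1}
  0: d→1  [1 exit(s)]
  1: a→0  [1 exit(s)]

Answer: DEADLOCK-FREE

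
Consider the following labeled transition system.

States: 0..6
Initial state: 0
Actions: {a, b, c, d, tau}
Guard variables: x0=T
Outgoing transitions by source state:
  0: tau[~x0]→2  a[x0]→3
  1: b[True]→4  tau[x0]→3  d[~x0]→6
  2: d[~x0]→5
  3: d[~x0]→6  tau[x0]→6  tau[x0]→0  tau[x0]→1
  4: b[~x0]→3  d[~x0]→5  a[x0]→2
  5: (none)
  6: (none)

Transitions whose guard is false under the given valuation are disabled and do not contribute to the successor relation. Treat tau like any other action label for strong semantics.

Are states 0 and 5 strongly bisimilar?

Bisimulation quotient by refinement:
  π0 = {{0,1,2,3,4,5,6}}
  π1 = {{0,4},{1},{2,5,6},{3}}
  π2 = {{0},{1},{2,5,6},{3},{4}}
Fixed point at round 3; 5 class(es).
0∈{0}, 5∈{2,5,6}

Answer: NOT BISIMILAR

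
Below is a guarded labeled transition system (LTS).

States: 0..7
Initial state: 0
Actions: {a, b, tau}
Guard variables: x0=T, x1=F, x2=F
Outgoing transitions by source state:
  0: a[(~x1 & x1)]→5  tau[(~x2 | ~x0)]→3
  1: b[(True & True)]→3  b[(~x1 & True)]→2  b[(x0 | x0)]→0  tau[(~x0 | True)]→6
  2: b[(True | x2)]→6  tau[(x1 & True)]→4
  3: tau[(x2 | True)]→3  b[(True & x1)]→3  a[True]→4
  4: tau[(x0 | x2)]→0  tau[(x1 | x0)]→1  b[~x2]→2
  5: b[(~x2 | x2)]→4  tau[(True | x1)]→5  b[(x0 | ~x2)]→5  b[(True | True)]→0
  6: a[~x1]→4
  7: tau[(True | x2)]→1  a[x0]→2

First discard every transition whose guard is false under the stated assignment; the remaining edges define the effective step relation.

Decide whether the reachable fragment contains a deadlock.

R = {0,1,2,3,4,6}
  0: tau→3  [1 out]
  1: b→0  b→2  b→3  tau→6  [4 out]
  2: b→6  [1 out]
  3: a→4  tau→3  [2 out]
  4: b→2  tau→0  tau→1  [3 out]
  6: a→4  [1 out]

Answer: DEADLOCK-FREE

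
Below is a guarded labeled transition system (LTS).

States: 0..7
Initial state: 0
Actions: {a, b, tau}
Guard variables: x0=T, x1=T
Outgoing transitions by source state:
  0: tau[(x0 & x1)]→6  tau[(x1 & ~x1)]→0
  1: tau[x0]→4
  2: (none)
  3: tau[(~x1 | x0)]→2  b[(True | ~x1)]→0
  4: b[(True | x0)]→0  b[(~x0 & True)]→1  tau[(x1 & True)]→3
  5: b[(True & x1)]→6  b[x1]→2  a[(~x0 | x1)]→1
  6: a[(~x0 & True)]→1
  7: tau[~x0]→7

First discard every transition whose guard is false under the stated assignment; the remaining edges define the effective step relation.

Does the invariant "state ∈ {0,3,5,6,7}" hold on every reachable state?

Allowed set {0,3,5,6,7}
R = {0,6}
  0: ok
  6: ok

Answer: INVARIANT HOLDS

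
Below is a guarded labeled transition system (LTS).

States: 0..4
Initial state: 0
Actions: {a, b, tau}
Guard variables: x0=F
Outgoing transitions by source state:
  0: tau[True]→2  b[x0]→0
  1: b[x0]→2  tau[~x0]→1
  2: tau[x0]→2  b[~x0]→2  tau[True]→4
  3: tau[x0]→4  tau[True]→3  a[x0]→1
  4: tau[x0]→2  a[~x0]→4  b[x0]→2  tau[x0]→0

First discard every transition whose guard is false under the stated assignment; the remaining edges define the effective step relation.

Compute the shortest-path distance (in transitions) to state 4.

Answer: 2

Analysis:
Breadth-first toward 4:
  Layer 0: {0}
  Layer 1: {2}
  Layer 2: {4}
4 enters at depth 2; path tau·tau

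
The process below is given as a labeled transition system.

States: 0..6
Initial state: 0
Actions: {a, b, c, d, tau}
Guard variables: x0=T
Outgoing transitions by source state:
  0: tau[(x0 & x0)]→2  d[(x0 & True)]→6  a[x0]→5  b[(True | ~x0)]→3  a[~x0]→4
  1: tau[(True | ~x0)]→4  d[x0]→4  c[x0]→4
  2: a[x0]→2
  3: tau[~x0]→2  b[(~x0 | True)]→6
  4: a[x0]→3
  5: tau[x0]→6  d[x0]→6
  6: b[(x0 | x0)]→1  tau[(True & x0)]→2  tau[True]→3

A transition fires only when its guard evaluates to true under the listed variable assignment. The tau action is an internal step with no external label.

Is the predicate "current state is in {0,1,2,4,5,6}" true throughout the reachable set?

Answer: INVARIANT VIOLATED at state 3

Analysis:
Safe = {0,1,2,4,5,6}
Reachable = {0,1,2,3,4,5,6}
  0: ok
  1: ok
  2: ok
  3: ✗ unsafe
  4: ok
  5: ok
  6: ok
witness against invariant: b → 3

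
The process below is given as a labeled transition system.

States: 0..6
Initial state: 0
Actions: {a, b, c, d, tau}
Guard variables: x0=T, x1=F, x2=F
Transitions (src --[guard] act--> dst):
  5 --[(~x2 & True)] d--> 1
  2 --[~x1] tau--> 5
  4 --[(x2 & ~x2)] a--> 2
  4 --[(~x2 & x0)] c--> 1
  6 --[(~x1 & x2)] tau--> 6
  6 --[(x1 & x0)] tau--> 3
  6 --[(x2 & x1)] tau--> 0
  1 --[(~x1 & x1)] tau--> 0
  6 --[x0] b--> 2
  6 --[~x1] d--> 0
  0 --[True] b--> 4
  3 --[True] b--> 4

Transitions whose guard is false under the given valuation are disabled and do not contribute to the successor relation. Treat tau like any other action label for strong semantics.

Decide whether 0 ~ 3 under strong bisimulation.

Compute ~ classes (split until stable):
  π0 = {{0,1,2,3,4,5,6}}
  π1 = {{0,3},{1},{2},{4},{5},{6}}
Fixed point at round 2; 6 class(es).
class of 0: {0,3}; class of 3: {0,3}

Answer: BISIMILAR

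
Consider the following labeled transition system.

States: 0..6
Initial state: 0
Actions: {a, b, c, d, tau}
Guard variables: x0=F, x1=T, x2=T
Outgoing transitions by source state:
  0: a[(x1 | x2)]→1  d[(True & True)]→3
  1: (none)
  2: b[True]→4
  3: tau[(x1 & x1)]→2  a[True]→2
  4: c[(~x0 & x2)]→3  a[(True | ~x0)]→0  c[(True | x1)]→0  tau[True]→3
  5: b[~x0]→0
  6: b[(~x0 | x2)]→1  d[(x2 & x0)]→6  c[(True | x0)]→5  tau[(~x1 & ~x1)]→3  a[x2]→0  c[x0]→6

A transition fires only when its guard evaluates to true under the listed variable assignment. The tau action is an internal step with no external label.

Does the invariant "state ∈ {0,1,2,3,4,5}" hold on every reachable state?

Answer: INVARIANT HOLDS

Trace:
Allowed set {0,1,2,3,4,5}
Reachable = {0,1,2,3,4}
  0: ok
  1: ok
  2: ok
  3: ok
  4: ok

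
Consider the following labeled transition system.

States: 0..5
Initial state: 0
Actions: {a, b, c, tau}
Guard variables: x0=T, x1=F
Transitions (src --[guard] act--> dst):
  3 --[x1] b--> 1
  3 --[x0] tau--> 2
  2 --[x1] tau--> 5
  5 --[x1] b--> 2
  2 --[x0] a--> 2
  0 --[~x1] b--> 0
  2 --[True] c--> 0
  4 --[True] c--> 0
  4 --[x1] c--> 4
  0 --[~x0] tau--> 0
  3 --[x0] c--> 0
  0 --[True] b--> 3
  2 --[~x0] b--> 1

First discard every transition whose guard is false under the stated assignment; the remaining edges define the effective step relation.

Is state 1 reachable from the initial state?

Answer: UNREACHABLE

Analysis:
Guard filter leaves 7 enabled edge(s).
L0 = {0}
L1 = {3}  now seen {0,3}
L2 = {2}  now seen {0,2,3}
R = {0,2,3}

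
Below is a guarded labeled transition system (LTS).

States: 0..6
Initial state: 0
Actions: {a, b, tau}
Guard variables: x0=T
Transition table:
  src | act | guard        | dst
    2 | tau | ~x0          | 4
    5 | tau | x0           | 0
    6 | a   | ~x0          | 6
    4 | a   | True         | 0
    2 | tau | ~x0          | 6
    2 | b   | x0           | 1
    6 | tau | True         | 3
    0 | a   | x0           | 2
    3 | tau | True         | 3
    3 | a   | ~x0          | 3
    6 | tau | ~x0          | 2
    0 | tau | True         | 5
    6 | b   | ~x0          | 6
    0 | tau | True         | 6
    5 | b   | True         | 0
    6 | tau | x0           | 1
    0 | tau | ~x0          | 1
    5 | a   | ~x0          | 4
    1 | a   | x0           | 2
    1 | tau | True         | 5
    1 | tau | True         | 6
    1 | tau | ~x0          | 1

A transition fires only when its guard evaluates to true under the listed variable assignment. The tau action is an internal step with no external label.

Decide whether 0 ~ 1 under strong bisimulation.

Answer: BISIMILAR

Analysis:
Bisimulation quotient by refinement:
  round 0: {{0,1,2,3,4,5,6}}
  round 1: {{0,1},{2},{3,6},{4},{5}}
  round 2: {{0,1},{2},{3},{4},{5},{6}}
stable after 3 split(s): 6 block(s)
[0]={0,1}  [1]={0,1}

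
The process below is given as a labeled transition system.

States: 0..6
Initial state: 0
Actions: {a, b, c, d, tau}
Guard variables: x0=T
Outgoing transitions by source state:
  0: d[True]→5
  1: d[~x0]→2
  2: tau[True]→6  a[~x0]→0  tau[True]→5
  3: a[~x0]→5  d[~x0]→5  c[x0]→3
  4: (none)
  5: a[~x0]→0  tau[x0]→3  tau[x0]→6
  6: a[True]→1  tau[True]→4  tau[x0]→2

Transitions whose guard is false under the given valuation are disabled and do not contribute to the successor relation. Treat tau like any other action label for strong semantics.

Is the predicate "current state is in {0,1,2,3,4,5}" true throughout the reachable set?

Allowed set {0,1,2,3,4,5}
Reachable = {0,1,2,3,4,5,6}
  0: ok
  1: ok
  2: ok
  3: ok
  4: ok
  5: ok
  6: VIOLATES
witness against invariant: d·tau → 6

Answer: INVARIANT VIOLATED at state 6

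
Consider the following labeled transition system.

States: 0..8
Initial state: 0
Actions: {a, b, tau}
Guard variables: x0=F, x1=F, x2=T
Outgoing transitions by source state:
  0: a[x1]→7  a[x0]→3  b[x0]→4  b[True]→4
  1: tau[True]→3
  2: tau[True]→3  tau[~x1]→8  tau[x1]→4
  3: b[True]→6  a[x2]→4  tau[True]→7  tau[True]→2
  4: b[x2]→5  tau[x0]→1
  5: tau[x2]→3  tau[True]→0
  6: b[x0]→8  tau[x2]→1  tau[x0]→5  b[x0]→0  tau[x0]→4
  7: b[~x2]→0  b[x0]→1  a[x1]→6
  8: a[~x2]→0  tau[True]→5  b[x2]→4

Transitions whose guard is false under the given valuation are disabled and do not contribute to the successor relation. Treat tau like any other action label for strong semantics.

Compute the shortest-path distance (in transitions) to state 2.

BFS to 2:
  depth 0: {0}
  depth 1: {4}
  depth 2: {5}
  depth 3: {3}
  depth 4: {2,6,7}
first hit 2 at d=4 via b·b·tau·tau

Answer: 4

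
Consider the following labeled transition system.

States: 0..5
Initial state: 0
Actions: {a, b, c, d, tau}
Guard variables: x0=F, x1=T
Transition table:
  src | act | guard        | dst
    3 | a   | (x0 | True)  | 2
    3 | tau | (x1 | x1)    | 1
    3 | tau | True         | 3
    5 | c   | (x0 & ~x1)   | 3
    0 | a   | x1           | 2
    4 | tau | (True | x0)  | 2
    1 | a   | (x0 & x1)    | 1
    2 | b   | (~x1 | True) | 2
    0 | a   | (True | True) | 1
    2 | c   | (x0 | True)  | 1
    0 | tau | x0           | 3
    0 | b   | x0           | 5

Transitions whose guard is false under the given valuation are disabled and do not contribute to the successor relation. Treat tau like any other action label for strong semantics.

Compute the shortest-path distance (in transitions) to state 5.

Answer: UNREACHABLE

Trace:
BFS to 5:
  depth 0: {0}
  depth 1: {1,2}
5 never appears.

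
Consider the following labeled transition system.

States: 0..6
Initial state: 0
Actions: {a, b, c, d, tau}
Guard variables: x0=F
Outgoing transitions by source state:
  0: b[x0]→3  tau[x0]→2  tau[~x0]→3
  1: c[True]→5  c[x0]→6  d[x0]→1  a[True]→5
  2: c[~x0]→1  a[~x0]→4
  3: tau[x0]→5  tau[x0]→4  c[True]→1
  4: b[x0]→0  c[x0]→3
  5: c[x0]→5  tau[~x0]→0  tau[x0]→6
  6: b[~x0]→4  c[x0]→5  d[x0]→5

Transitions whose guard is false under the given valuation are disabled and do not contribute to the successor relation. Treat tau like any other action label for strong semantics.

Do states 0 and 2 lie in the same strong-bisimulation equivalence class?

Compute ~ classes (split until stable):
  π0 = {{0,1,2,3,4,5,6}}
  π1 = {{0,5},{1,2},{3},{4},{6}}
  π2 = {{0},{1},{2},{3},{4},{5},{6}}
stable after 3 split(s): 7 block(s)
class of 0: {0}; class of 2: {2}

Answer: NOT BISIMILAR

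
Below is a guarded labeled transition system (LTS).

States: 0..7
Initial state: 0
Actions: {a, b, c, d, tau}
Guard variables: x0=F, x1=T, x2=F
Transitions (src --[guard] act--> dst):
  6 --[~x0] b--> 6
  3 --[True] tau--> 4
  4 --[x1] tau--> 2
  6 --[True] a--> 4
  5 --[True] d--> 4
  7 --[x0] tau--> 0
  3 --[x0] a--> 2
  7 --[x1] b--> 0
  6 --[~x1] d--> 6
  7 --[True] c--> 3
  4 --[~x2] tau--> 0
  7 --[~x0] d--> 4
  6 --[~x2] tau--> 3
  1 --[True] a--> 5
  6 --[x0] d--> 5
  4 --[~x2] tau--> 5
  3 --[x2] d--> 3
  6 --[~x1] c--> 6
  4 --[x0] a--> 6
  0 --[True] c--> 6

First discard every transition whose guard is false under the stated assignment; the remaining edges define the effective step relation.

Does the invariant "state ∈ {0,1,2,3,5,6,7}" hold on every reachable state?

Answer: INVARIANT VIOLATED at state 4

Working:
Inv-set: {0,1,2,3,5,6,7}
Reachable = {0,2,3,4,5,6}
  0: ✓
  2: ✓
  3: ✓
  4: ✗ unsafe
  5: ✓
  6: ✓
reach 4 via c·a — violates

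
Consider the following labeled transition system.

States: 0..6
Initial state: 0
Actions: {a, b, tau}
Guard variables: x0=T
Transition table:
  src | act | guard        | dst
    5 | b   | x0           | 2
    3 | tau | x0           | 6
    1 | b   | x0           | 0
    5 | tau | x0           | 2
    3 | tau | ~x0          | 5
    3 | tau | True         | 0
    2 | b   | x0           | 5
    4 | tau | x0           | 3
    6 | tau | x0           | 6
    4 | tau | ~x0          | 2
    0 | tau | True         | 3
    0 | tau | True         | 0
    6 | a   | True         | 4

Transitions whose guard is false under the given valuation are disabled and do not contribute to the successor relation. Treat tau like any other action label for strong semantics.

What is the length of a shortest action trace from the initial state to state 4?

Answer: 3

Trace:
Layered search for 4:
  Layer 0: {0}
  Layer 1: {3}
  Layer 2: {6}
  Layer 3: {4}
first hit 4 at d=3 via tau·tau·a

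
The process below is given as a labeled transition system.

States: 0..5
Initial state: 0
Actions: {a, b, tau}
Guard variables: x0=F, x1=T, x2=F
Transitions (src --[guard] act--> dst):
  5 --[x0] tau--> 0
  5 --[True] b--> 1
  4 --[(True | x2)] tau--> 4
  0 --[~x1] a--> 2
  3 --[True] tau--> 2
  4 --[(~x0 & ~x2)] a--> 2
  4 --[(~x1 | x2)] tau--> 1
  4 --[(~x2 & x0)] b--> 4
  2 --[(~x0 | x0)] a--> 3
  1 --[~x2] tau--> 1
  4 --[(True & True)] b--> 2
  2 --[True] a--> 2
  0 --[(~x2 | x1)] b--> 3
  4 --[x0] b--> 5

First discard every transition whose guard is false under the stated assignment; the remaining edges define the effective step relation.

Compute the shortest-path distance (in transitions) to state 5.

Answer: UNREACHABLE

Working:
Layered search for 5:
  Layer 0: {0}
  Layer 1: {3}
  Layer 2: {2}
5 never appears.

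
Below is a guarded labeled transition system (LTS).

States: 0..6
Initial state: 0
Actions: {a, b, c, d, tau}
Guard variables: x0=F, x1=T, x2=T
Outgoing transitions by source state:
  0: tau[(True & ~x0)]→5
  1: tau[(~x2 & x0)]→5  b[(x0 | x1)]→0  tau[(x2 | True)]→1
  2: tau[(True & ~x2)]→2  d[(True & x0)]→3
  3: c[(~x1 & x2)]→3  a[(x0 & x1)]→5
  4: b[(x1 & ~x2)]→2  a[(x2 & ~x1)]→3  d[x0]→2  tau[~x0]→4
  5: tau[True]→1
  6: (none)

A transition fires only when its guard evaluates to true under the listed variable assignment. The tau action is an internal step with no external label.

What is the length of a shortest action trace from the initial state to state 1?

Layered search for 1:
  Layer 0: {0}
  Layer 1: {5}
  Layer 2: {1}
1 enters at depth 2; path tau·tau

Answer: 2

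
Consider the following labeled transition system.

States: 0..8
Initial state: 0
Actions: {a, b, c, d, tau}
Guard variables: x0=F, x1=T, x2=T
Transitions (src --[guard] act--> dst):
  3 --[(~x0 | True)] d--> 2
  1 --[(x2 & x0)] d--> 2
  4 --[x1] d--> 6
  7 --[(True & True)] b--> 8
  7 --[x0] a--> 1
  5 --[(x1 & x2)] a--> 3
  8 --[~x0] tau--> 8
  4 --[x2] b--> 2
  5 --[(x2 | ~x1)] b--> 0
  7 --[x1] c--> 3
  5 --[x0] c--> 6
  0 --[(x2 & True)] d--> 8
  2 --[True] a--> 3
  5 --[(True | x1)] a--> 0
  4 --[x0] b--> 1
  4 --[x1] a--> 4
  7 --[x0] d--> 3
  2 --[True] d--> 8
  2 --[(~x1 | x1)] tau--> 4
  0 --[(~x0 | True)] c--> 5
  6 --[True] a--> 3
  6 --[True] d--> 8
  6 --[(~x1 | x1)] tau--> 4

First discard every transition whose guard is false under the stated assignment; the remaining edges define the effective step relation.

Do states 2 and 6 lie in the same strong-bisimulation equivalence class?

Bisimulation quotient by refinement:
  P[0] = {{0,1,2,3,4,5,6,7,8}}
  P[1] = {{0},{1},{2,6},{3},{4},{5},{7},{8}}
stable after 2 split(s): 8 block(s)
class of 2: {2,6}; class of 6: {2,6}

Answer: BISIMILAR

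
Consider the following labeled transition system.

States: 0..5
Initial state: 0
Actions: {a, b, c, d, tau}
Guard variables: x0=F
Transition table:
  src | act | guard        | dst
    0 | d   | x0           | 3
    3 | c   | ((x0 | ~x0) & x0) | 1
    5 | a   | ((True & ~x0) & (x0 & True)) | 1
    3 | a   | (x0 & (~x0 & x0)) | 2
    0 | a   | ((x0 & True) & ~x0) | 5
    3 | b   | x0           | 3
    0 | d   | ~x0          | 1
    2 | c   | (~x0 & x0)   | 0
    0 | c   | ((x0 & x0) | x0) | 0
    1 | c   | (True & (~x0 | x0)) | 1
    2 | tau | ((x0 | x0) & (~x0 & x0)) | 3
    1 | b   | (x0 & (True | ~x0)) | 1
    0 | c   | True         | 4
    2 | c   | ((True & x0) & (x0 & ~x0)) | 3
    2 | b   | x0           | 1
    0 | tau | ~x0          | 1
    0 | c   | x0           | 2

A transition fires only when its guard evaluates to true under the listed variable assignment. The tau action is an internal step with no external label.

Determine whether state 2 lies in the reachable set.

After dropping false guards: 4 live edges.
Layer 0: {0}
Layer 1: {1,4}  cumulative {0,1,4}
Reachable = {0,1,4}

Answer: UNREACHABLE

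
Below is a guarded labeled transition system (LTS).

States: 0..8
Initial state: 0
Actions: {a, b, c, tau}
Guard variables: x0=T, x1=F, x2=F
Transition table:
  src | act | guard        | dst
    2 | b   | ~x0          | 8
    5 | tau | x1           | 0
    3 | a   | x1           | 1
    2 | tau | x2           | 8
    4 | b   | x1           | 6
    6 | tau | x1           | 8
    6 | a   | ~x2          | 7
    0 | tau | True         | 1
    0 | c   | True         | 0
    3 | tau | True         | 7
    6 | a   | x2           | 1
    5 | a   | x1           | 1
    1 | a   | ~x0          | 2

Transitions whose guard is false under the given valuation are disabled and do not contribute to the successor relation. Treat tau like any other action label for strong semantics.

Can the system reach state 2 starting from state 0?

Answer: UNREACHABLE

Analysis:
4 transition(s) survive guard evaluation.
L0 = {0}
L1 = {1}  now seen {0,1}
R = {0,1}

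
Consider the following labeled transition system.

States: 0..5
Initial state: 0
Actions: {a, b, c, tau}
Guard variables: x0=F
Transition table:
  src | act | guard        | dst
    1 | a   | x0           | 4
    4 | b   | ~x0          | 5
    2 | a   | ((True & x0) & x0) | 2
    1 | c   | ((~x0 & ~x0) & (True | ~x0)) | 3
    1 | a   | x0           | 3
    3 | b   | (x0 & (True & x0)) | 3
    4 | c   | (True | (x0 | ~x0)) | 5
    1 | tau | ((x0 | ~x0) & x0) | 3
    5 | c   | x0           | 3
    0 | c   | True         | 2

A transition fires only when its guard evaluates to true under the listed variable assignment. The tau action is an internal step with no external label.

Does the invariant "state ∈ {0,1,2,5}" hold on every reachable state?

Answer: INVARIANT HOLDS

Analysis:
Safe = {0,1,2,5}
Reach set: {0,2}
  0: ✓
  2: ✓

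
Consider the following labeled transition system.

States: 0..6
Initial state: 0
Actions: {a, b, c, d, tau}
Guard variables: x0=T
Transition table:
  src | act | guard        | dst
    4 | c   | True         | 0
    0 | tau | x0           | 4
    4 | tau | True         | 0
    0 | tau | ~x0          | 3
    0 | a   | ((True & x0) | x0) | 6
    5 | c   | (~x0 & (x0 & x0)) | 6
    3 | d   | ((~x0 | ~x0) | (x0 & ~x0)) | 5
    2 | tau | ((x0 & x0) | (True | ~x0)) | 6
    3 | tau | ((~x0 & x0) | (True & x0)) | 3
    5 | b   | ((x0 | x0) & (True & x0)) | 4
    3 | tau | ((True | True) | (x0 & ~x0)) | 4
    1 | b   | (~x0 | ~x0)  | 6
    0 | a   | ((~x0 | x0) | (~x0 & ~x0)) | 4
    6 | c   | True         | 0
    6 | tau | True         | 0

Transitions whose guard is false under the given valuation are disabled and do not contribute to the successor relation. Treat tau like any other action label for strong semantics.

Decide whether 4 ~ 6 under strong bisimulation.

Compute ~ classes (split until stable):
  π0 = {{0,1,2,3,4,5,6}}
  π1 = {{0},{1},{2,3},{4,6},{5}}
  π2 = {{0},{1},{2},{3},{4,6},{5}}
stable after 3 split(s): 6 block(s)
4∈{4,6}, 6∈{4,6}

Answer: BISIMILAR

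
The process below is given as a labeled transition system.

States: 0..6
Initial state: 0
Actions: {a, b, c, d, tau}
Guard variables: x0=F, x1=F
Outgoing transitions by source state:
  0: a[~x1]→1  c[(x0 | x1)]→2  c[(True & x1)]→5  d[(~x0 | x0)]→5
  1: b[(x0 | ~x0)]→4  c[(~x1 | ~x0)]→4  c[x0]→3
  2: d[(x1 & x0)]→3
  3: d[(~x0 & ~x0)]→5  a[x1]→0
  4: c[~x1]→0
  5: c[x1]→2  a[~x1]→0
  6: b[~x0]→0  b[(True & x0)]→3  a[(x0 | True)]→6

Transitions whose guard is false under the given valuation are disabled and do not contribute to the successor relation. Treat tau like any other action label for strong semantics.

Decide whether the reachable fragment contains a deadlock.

Reach set: {0,1,4,5}
  0: a→1  d→5  [deg 2]
  1: b→4  c→4  [deg 2]
  4: c→0  [deg 1]
  5: a→0  [deg 1]

Answer: DEADLOCK-FREE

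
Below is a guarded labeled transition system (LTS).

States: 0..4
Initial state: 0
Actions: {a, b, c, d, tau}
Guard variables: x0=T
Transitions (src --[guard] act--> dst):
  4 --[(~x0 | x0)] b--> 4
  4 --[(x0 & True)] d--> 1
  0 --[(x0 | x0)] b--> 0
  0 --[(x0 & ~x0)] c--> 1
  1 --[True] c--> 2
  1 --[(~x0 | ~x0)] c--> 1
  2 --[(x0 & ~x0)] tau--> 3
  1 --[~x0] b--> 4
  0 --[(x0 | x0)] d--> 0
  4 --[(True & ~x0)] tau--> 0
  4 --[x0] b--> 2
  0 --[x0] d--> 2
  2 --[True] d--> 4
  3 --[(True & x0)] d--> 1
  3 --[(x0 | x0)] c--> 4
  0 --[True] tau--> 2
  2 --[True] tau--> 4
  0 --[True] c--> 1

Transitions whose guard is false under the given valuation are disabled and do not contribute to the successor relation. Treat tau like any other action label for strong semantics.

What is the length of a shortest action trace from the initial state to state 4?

Answer: 2

Trace:
Layered search for 4:
  Layer 0: {0}
  Layer 1: {1,2}
  Layer 2: {4}
first hit 4 at d=2 via d·d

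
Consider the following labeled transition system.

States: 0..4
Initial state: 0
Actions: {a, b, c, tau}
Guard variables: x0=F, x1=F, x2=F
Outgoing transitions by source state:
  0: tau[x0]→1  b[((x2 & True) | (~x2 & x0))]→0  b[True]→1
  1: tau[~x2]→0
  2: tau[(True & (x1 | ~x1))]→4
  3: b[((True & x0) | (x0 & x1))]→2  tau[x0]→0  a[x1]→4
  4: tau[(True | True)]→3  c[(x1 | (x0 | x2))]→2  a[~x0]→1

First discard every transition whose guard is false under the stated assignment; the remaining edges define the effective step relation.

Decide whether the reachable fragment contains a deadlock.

Answer: DEADLOCK-FREE

Analysis:
R = {0,1}
  0: b→1  [1 out]
  1: tau→0  [1 out]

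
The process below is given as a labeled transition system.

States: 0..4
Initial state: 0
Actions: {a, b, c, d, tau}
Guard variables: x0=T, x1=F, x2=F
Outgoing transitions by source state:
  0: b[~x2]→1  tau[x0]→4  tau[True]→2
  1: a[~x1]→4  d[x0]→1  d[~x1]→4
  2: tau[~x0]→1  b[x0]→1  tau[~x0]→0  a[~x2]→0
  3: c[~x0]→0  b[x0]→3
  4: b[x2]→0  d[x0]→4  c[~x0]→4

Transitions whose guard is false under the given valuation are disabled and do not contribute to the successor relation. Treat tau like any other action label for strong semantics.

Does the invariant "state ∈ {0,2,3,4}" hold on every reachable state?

Answer: INVARIANT VIOLATED at state 1

Working:
Safe = {0,2,3,4}
Reach set: {0,1,2,4}
  0: ok
  1: outside
  2: ok
  4: ok
witness against invariant: b → 1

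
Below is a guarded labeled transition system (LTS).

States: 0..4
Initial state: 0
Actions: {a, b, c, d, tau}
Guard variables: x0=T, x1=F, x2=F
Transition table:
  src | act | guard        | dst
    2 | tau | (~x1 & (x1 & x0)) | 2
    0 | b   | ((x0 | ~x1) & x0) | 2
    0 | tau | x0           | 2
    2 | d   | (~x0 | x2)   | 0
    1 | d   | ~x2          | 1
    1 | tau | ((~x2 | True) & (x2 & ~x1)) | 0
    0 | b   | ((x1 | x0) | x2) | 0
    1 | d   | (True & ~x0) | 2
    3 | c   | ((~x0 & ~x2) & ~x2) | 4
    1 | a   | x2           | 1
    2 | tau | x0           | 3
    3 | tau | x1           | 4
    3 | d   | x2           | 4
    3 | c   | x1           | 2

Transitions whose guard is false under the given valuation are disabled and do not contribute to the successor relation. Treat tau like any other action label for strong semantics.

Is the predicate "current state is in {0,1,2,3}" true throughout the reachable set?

Answer: INVARIANT HOLDS

Analysis:
Safe = {0,1,2,3}
R = {0,2,3}
  0: ok
  2: ok
  3: ok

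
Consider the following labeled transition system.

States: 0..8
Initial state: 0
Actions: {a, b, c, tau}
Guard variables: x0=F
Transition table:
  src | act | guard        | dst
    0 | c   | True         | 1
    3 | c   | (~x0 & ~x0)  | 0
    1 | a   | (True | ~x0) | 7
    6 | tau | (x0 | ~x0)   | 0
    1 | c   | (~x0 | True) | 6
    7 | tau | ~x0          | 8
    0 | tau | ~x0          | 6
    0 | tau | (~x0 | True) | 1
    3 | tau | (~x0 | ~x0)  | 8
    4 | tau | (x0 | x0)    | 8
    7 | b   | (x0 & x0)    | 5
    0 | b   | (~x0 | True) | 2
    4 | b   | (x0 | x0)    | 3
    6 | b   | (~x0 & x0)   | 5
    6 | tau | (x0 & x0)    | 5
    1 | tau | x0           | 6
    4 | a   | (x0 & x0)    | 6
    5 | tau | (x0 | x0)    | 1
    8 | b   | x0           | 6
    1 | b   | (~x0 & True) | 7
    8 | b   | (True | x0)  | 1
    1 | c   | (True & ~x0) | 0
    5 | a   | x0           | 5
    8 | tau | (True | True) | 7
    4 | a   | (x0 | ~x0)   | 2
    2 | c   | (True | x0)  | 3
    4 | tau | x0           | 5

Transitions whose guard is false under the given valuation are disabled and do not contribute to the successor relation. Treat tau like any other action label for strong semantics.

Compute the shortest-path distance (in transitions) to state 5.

BFS to 5:
  depth 0: {0}
  depth 1: {1,2,6}
  depth 2: {3,7}
  depth 3: {8}
5 never appears.

Answer: UNREACHABLE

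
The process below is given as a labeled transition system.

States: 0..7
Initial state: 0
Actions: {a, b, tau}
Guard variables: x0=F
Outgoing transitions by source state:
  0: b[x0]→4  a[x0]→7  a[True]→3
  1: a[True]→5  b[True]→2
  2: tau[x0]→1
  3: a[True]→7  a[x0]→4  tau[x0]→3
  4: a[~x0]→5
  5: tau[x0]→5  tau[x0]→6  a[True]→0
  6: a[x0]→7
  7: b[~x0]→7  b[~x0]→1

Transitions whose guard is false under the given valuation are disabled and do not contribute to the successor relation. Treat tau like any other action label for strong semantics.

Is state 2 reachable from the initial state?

After dropping false guards: 8 live edges.
Layer 0: {0}
Layer 1: {3}  total {0,3}
Layer 2: {7}  total {0,3,7}
Layer 3: {1}  total {0,1,3,7}
Layer 4: {2,5}  total {0,1,2,3,5,7}
R = {0,1,2,3,5,7}
trace reaching 2: a·a·b·b

Answer: REACHABLE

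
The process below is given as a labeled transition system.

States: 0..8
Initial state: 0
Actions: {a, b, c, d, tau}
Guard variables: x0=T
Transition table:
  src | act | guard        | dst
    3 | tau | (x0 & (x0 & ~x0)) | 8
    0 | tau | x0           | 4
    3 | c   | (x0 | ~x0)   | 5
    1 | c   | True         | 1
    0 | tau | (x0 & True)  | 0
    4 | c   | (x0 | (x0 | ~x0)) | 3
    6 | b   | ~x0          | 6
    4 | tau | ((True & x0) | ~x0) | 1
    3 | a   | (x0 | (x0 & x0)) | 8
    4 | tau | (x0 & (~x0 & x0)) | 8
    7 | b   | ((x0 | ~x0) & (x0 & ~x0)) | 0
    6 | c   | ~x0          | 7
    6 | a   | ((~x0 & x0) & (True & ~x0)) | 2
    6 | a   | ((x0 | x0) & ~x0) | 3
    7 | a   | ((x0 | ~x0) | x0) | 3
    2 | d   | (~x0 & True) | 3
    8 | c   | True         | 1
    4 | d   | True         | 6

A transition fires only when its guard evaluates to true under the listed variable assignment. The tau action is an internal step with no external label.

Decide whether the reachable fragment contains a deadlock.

R = {0,1,3,4,5,6,8}
  0: tau→0  tau→4  [2 out]
  1: c→1  [1 out]
  3: a→8  c→5  [2 out]
  4: c→3  d→6  tau→1  [3 out]
  5: ∅  [no exit]
  6: ∅  [no exit]
  8: c→1  [1 out]
trace reaching 5: tau·c·c

Answer: DEADLOCK at state 5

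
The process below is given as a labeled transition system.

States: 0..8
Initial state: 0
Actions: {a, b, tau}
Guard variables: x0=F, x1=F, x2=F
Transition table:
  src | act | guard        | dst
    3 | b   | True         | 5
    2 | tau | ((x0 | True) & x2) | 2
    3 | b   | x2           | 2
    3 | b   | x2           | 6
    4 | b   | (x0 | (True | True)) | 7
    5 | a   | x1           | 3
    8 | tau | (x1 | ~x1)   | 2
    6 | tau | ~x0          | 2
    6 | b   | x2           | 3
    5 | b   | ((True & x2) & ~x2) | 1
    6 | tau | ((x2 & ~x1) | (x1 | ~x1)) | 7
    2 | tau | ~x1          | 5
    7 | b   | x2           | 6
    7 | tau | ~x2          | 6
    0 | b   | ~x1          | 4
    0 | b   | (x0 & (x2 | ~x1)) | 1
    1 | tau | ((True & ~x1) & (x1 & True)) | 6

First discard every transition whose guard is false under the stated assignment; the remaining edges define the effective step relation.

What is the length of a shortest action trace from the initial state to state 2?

BFS to 2:
  L0 = {0}
  L1 = {4}
  L2 = {7}
  L3 = {6}
  L4 = {2}
depth(2)=4, e.g. b·b·tau·tau

Answer: 4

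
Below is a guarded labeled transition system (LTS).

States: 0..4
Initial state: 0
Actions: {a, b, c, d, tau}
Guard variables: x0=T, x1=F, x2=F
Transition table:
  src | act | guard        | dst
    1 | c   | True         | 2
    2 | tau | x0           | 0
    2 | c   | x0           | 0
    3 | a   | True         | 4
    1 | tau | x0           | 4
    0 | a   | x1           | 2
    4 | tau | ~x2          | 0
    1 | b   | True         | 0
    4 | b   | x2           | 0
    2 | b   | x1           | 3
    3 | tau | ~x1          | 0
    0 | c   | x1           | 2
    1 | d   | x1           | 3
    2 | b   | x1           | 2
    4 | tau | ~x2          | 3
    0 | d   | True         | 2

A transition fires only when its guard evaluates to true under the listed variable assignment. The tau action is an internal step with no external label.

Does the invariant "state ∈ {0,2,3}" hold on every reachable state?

Answer: INVARIANT HOLDS

Working:
Allowed set {0,2,3}
R = {0,2}
  0: safe
  2: safe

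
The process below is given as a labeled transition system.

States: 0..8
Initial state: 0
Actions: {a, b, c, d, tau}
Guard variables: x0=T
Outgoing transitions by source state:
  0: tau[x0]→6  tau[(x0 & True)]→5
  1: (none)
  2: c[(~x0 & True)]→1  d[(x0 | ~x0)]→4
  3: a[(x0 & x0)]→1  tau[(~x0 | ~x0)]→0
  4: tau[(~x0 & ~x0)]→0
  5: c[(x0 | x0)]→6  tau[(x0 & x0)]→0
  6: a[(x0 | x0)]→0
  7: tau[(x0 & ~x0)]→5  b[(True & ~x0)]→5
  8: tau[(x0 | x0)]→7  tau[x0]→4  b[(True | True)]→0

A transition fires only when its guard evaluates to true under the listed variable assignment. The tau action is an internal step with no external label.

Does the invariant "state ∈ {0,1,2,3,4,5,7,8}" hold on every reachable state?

Safe = {0,1,2,3,4,5,7,8}
Reach set: {0,5,6}
  0: ✓
  5: ✓
  6: outside
counterexample path to 6: tau

Answer: INVARIANT VIOLATED at state 6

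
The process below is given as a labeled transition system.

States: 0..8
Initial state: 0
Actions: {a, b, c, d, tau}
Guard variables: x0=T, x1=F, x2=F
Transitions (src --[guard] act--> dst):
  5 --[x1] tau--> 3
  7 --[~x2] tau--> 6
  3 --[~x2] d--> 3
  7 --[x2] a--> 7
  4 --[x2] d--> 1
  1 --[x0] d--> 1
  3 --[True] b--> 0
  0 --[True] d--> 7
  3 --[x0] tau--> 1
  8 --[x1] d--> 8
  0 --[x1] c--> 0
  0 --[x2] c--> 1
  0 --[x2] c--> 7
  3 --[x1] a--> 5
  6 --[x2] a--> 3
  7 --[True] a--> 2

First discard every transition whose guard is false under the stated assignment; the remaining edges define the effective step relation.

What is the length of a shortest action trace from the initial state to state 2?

Answer: 2

Working:
Layered search for 2:
  depth 0: {0}
  depth 1: {7}
  depth 2: {2,6}
2 enters at depth 2; path d·a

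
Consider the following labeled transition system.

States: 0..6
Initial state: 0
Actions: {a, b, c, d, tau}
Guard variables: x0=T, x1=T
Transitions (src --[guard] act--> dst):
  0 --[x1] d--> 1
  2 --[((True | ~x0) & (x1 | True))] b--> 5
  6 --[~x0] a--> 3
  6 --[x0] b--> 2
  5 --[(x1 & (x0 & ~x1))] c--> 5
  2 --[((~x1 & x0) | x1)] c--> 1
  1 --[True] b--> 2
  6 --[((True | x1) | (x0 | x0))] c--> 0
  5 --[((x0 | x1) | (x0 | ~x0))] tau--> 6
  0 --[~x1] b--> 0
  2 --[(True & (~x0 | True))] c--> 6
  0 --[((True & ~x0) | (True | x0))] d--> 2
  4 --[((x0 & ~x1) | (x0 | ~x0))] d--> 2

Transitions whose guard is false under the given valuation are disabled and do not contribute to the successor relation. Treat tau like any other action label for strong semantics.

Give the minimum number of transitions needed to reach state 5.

Breadth-first toward 5:
  depth 0: {0}
  depth 1: {1,2}
  depth 2: {5,6}
first hit 5 at d=2 via d·b

Answer: 2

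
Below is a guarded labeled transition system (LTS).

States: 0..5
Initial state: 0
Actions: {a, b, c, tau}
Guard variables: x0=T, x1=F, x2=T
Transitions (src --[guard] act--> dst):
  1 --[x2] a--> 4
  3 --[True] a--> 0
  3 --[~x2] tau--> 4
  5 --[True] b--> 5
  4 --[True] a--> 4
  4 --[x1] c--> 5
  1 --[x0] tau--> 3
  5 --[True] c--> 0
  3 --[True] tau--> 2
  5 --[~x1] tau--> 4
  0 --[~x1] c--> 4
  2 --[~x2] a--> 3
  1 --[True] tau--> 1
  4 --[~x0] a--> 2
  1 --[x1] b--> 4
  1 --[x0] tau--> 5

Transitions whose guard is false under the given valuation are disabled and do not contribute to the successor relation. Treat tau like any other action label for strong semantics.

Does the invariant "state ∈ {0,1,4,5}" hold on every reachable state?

Safe = {0,1,4,5}
R = {0,4}
  0: safe
  4: safe

Answer: INVARIANT HOLDS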